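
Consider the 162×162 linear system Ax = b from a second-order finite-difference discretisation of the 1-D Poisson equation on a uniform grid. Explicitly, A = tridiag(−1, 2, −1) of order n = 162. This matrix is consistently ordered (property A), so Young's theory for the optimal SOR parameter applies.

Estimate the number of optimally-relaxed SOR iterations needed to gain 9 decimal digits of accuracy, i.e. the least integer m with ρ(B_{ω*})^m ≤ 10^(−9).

n=162: λ(B_J) = 1 − λ(A)/2 = cos(kπ/163); k=1 gives ρ_J = 0.9998143.
root = sin(π/163) = 0.0192724  (since 1−cos² = sin²).
Young: ω* = 2/(1+√(1−ρ_J²)) = 2/(1+0.0192724) = 2/1.0192724 = 1.9621840.
ρ(B_{ω*}) = ω*−1 = 0.9621840
m ≥ 9·ln10 / (−ln 0.9621840) = 537.575; smallest integer m = 538.

m = 538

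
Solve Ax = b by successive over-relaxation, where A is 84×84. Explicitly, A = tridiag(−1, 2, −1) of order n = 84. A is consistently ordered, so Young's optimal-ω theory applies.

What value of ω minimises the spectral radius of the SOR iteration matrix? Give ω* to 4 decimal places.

With n=84, ρ(Jacobi) = cos(π/85) = 0.9993.
√(1 − cos²(π/85)) = sin(π/85) ≈ 0.03695.
ω* = 2/(1+0.03695) = 1.9287
ρ_SOR = ω* − 1 = 1.9287 − 1 = 0.9287.

ω* = 1.9287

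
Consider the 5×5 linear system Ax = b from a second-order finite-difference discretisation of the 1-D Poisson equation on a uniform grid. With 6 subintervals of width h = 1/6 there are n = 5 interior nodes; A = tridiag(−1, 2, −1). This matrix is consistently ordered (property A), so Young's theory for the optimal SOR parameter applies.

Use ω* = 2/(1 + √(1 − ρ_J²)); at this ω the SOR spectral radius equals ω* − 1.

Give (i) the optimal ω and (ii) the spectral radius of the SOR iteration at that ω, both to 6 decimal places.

ω* = 1.333333, ρ_SOR = 0.333333

[ρ_J] n=5: ρ(B_J) = cos(π/(n+1)) = cos(π/6) = 0.866025.
1 − cos²(π/6) = sin²(π/6) ⇒ √(1−ρ_J²) = sin(π/6) = 0.5000000.
Young: ω* = 2/(1+√(1−ρ_J²)) = 2/(1+0.5000000) = 2/1.5000000 = 1.333333.
[ρ_SOR] ω* − 1 = 0.333333.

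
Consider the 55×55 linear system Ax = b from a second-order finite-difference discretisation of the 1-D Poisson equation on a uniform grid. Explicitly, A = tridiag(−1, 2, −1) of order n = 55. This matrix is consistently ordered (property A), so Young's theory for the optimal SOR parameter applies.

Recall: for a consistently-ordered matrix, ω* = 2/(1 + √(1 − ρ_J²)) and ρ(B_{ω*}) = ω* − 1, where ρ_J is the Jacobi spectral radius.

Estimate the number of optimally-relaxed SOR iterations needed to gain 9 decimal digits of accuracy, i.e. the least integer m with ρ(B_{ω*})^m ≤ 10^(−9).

ρ_J = max_k |cos(kπ/56)| = cos(π/56) = 0.9984268
√(1 − cos²(π/56)) = sin(π/56) ≈ 0.0560704.
ω* = 2/(1 + 0.0560704) = 2/1.0560704 = 1.8938131.
At ω = 1.8938131 every |λ(B_ω)| = ω−1, so ρ_SOR = 0.8938131.
m ≥ 9·ln10 / (−ln 0.8938131) = 184.603; smallest integer m = 185.

m = 185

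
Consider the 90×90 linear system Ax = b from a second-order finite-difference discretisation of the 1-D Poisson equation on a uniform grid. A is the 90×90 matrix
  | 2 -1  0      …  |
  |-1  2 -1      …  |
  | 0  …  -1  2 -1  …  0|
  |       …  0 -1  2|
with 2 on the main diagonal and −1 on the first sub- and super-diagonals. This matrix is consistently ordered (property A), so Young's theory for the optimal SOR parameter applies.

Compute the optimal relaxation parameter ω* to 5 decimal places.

ω* = 1.93327

[ρ_J] n=90: ρ(B_J) = cos(π/(n+1)) = cos(π/91) = 0.99940.
root = sin(π/91) = 0.034516  (since 1−cos² = sin²).
So ω* = 2/1.034516 = 1.93327 (Young).
[ρ_SOR] ω* − 1 = 0.93327.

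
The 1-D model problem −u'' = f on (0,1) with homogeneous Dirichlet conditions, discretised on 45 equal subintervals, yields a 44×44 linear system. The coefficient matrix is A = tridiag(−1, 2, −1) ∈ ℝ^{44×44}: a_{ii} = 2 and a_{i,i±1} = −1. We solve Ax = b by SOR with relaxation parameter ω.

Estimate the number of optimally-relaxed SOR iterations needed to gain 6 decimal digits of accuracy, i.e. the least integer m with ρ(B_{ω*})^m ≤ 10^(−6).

ρ_J = max_k |cos(kπ/45)| = cos(π/45) = 0.9975641
√(1 − cos²(π/45)) = sin(π/45) ≈ 0.0697565.
Young: ω* = 2/(1+√(1−ρ_J²)) = 2/(1+0.0697565) = 2/1.0697565 = 1.8695843.
ρ_SOR = ω* − 1 = 1.8695843 − 1 = 0.8695843.
6·ln10 = 13.8155; −ln(0.8695843) = 0.13974; m = ⌈13.8155/0.13974⌉ = ⌈98.866⌉ = 99.

m = 99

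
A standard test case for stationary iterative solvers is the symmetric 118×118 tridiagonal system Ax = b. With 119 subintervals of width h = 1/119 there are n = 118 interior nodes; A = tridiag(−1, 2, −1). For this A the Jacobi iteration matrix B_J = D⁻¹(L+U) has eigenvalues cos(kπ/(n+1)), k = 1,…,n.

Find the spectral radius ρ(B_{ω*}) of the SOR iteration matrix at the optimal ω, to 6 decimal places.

ρ_SOR = 0.948564

n=118: λ(B_J) = 1 − λ(A)/2 = cos(kπ/119); k=1 gives ρ_J = 0.999652.
1 − cos²(π/119) = sin²(π/119) ⇒ √(1−ρ_J²) = sin(π/119) = 0.0263969.
So ω* = 2/1.0263969 = 1.948564 (Young).
[ρ_SOR] ω* − 1 = 0.948564.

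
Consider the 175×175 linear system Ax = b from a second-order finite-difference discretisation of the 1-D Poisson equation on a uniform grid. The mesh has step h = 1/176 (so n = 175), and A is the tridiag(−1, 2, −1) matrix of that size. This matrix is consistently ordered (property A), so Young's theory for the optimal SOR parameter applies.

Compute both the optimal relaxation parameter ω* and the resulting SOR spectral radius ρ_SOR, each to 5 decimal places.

spectrum of D⁻¹(L+U) = {cos(kπ/176) : 1≤k≤175}; ρ_J = cos(π/176) = 0.99984.
1 − cos²(π/176) = sin²(π/176) ⇒ √(1−ρ_J²) = sin(π/176) = 0.017849.
ω* = 2/(1 + 0.017849) = 2/1.017849 = 1.96493.
[ρ_SOR] ω* − 1 = 0.96493.

ω* = 1.96493, ρ_SOR = 0.96493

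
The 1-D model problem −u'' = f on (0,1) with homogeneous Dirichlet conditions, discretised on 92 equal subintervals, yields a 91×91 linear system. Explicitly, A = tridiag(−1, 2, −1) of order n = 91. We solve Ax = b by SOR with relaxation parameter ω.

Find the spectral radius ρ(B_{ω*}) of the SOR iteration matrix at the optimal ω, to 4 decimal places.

½·tridiag(1,0,1) at n=91: λ_k = cos(kπ/92); max |λ| at k=1 ⇒ ρ_J = cos(π/92) ≈ 0.9994.
1 − cos²(π/92) = sin²(π/92) ⇒ √(1−ρ_J²) = sin(π/92) = 0.03414.
ω* = 2/(1 + 0.03414) = 2/1.03414 = 1.9340.
Hence ρ(B_{ω*}) = 1.9340 − 1 = 0.9340.

ρ_SOR = 0.9340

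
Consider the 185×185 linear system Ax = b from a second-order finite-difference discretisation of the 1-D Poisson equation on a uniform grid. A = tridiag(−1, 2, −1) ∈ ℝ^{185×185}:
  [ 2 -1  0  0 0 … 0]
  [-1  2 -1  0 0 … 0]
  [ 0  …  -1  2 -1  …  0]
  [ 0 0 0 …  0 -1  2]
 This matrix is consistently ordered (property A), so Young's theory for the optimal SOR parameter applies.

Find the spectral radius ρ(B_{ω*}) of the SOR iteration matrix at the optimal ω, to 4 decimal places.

½·tridiag(1,0,1) at n=185: λ_k = cos(kπ/186); max |λ| at k=1 ⇒ ρ_J = cos(π/186) ≈ 0.9999.
√(1−ρ_J²) simplifies to sin(π/186) = 0.01689.
ω* = 2 / (1 + 0.01689) = 2 / 1.01689 ≈ 1.9668.
ρ_SOR = ω* − 1 = 1.9668 − 1 = 0.9668.

ρ_SOR = 0.9668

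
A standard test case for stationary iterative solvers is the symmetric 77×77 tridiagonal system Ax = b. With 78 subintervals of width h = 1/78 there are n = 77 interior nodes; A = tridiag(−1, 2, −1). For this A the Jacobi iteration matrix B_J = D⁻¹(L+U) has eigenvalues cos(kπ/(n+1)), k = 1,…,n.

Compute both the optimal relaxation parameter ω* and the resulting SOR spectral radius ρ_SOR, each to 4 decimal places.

[ρ_J] n=77: ρ(B_J) = cos(π/(n+1)) = cos(π/78) = 0.9992.
√(1 − cos²(π/78)) = sin(π/78) ≈ 0.04027.
Then 2/(1+√(1−ρ_J²)) = 2/(1+0.04027); ω* = 2/1.04027 = 1.9226.
[ρ_SOR] ω* − 1 = 0.9226.

ω* = 1.9226, ρ_SOR = 0.9226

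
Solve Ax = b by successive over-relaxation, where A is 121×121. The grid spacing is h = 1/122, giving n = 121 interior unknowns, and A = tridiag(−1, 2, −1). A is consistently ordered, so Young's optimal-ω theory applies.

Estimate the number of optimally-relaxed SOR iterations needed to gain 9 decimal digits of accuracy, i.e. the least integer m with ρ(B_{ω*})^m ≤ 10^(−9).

m = 403

spectrum of D⁻¹(L+U) = {cos(kπ/122) : 1≤k≤121}; ρ_J = cos(π/122) = 0.9996685.
1 − cos²(π/122) = sin²(π/122) ⇒ √(1−ρ_J²) = sin(π/122) = 0.0257479.
[ω*] 2 ÷ (1 + 0.0257479) = 2 ÷ 1.0257479 = 1.9497968.
[ρ_SOR] ω* − 1 = 0.9497968.
ρ_SOR^m ≤ 10^(−9) ⇔ m ≥ 9·ln10/(−ln 0.9497968) = 20.7233/0.0515072 = 402.338; m = ⌈402.338⌉ = 403.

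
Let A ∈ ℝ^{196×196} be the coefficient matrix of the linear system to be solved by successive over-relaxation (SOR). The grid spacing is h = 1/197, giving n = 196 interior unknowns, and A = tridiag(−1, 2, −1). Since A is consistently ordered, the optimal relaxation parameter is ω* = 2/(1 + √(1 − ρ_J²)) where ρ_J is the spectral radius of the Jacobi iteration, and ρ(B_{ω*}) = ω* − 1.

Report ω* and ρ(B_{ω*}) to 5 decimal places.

ω* = 1.96861, ρ_SOR = 0.96861

n=196: λ(B_J) = 1 − λ(A)/2 = cos(kπ/197); k=1 gives ρ_J = 0.99987.
root = sin(π/197) = 0.015946  (since 1−cos² = sin²).
Young: ω* = 2/(1+√(1−ρ_J²)) = 2/(1+0.015946) = 2/1.015946 = 1.96861.
ρ_SOR = ω* − 1 = 1.96861 − 1 = 0.96861.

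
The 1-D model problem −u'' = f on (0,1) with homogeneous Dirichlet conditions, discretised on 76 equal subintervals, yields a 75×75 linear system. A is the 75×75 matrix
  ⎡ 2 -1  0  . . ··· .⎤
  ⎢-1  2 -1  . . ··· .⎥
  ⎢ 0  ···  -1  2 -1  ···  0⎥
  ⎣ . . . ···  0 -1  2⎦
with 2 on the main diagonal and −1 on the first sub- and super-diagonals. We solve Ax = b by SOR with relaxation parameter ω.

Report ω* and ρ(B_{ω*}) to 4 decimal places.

ω* = 1.9206, ρ_SOR = 0.9206

spectrum of D⁻¹(L+U) = {cos(kπ/76) : 1≤k≤75}; ρ_J = cos(π/76) = 0.9991.
root = sin(π/76) = 0.04132  (since 1−cos² = sin²).
ω* = 2/(1+0.04132) = 1.9206
Hence ρ(B_{ω*}) = 1.9206 − 1 = 0.9206.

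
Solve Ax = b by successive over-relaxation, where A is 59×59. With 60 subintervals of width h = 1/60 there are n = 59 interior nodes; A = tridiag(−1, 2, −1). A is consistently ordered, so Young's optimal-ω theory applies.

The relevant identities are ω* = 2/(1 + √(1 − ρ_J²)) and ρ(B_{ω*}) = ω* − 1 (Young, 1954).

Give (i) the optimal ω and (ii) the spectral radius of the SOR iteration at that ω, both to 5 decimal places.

ω* = 1.90053, ρ_SOR = 0.90053

ρ_J = max_k |cos(kπ/60)| = cos(π/60) = 0.99863
√(1−ρ_J²) = |sin(π/60)| = 0.052336
ω* = 2/(1+0.052336) = 1.90053
and ρ(B_{ω*}) = 1.90053 − 1 = 0.90053.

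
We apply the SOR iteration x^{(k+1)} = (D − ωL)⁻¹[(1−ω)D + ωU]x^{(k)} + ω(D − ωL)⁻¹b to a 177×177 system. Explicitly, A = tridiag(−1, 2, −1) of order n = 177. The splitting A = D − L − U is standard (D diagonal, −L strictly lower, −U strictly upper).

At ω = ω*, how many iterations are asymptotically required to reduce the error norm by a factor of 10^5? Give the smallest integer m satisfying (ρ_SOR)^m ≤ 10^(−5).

m = 327

½·tridiag(1,0,1) at n=177: λ_k = cos(kπ/178); max |λ| at k=1 ⇒ ρ_J = cos(π/178) ≈ 0.9998443.
root = sin(π/178) = 0.0176485  (since 1−cos² = sin²).
Young: ω* = 2/(1+√(1−ρ_J²)) = 2/(1+0.0176485) = 2/1.0176485 = 1.9653151.
ρ_SOR = ω* − 1 ≈ 0.9653151.
m ≥ 5·ln10 / (−ln 0.9653151) = 326.138; smallest integer m = 327.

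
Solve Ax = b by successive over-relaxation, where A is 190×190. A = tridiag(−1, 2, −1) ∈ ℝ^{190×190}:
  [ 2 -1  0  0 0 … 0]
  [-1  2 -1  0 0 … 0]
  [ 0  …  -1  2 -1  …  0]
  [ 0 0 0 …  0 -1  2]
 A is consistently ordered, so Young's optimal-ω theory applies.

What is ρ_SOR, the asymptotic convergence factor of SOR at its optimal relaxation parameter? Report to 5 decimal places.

With n=190, ρ(Jacobi) = cos(π/191) = 0.99986.
√(1−ρ_J²) = |sin(π/191)| = 0.016447
[ω*] 2 ÷ (1 + 0.016447) = 2 ÷ 1.016447 = 1.96764.
ρ_SOR = ω* − 1 = 1.96764 − 1 = 0.96764.

ρ_SOR = 0.96764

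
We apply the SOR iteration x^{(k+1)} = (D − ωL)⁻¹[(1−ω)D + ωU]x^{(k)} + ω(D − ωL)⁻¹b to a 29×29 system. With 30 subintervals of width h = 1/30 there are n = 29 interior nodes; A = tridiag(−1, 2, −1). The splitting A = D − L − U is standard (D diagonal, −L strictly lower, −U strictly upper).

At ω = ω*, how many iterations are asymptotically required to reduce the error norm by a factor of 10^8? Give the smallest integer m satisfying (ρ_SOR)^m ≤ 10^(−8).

m = 88

With n=29, ρ(Jacobi) = cos(π/30) = 0.9945219.
√(1 − cos²(π/30)) = sin(π/30) ≈ 0.1045285.
[ω*] 2 ÷ (1 + 0.1045285) = 2 ÷ 1.1045285 = 1.8107274.
Hence ρ(B_{ω*}) = 1.8107274 − 1 = 0.8107274.
For 8 digits: m = 8·ln10 / (−ln 0.8107274) = 18.4207/0.209823 = 87.792; round up → m = 88.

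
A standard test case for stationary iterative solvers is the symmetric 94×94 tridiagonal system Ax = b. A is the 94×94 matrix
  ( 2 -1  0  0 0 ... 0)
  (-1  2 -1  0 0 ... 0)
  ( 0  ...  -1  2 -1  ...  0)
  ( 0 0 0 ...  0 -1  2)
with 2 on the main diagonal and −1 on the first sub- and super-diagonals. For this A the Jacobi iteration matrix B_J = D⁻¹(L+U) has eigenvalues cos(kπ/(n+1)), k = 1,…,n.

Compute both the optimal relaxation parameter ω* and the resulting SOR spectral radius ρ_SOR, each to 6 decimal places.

spectrum of D⁻¹(L+U) = {cos(kπ/95) : 1≤k≤94}; ρ_J = cos(π/95) = 0.999453.
1 − cos²(π/95) = sin²(π/95) ⇒ √(1−ρ_J²) = sin(π/95) = 0.0330634.
ω* = 2/(1+0.0330634) = 1.935990
ρ_SOR = ω* − 1 ≈ 0.935990.

ω* = 1.935990, ρ_SOR = 0.935990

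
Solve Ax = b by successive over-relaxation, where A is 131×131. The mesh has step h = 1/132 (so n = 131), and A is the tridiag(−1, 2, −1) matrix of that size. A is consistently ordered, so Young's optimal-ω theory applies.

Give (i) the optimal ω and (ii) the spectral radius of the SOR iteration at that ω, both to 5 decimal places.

ω* = 1.95351, ρ_SOR = 0.95351

½·tridiag(1,0,1) at n=131: λ_k = cos(kπ/132); max |λ| at k=1 ⇒ ρ_J = cos(π/132) ≈ 0.99972.
1 − cos²(π/132) = sin²(π/132) ⇒ √(1−ρ_J²) = sin(π/132) = 0.023798.
Then 2/(1+√(1−ρ_J²)) = 2/(1+0.023798); ω* = 2/1.023798 = 1.95351.
Hence ρ(B_{ω*}) = 1.95351 − 1 = 0.95351.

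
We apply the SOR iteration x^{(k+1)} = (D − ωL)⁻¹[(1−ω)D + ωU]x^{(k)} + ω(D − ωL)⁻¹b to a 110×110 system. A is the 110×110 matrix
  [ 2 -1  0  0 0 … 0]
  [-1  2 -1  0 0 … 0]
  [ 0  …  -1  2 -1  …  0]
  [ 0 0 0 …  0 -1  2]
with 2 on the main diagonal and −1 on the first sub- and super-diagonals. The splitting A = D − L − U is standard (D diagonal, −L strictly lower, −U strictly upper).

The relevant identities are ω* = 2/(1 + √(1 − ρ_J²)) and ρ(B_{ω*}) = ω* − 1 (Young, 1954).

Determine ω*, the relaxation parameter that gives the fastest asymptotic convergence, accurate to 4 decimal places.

n=110: λ(B_J) = 1 − λ(A)/2 = cos(kπ/111); k=1 gives ρ_J = 0.9996.
root = sin(π/111) = 0.02830  (since 1−cos² = sin²).
Young: ω* = 2/(1+√(1−ρ_J²)) = 2/(1+0.02830) = 2/1.02830 = 1.9450.
ρ(B_{ω*}) = ω*−1 = 0.9450

ω* = 1.9450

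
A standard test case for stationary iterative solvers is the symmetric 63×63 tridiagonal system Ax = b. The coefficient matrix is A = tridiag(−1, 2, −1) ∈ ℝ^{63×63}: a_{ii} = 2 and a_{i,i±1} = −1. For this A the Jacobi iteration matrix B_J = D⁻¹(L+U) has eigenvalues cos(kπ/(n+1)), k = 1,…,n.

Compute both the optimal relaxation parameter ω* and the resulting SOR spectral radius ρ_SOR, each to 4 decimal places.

[ρ_J] n=63: ρ(B_J) = cos(π/(n+1)) = cos(π/64) = 0.9988.
1 − cos²(π/64) = sin²(π/64) ⇒ √(1−ρ_J²) = sin(π/64) = 0.04907.
[ω*] 2 ÷ (1 + 0.04907) = 2 ÷ 1.04907 = 1.9065.
Hence ρ(B_{ω*}) = 1.9065 − 1 = 0.9065.

ω* = 1.9065, ρ_SOR = 0.9065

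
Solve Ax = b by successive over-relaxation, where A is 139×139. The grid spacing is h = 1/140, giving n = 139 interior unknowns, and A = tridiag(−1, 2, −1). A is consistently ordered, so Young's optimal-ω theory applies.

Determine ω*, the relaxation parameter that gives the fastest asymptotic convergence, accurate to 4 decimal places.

ω* = 1.9561

spectrum of D⁻¹(L+U) = {cos(kπ/140) : 1≤k≤139}; ρ_J = cos(π/140) = 0.9997.
root = sin(π/140) = 0.02244  (since 1−cos² = sin²).
ω* = 2/(1+0.02244) = 1.9561
Hence ρ(B_{ω*}) = 1.9561 − 1 = 0.9561.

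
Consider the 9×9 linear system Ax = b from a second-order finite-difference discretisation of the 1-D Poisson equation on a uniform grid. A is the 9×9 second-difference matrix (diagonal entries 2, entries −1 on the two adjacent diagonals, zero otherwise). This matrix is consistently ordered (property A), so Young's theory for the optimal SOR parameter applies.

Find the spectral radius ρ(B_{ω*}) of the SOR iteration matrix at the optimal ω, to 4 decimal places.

ρ_J = max_k |cos(kπ/10)| = cos(π/10) = 0.9511
√(1−ρ_J²) = |sin(π/10)| = 0.30902
Then 2/(1+√(1−ρ_J²)) = 2/(1+0.30902); ω* = 2/1.30902 = 1.5279.
Hence ρ(B_{ω*}) = 1.5279 − 1 = 0.5279.

ρ_SOR = 0.5279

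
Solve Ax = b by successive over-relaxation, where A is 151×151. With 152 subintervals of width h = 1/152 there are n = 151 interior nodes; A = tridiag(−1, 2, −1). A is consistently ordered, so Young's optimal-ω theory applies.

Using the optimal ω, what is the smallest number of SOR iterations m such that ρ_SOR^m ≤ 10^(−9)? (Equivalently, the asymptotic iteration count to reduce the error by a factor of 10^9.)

[ρ_J] n=151: ρ(B_J) = cos(π/(n+1)) = cos(π/152) = 0.9997864.
√(1−ρ_J²) simplifies to sin(π/152) = 0.0206669.
ω* = 2/(1+0.0206669) = 1.9595031
ρ_SOR = ω* − 1 ≈ 0.9595031.
For 9 digits: m = 9·ln10 / (−ln 0.9595031) = 20.7233/0.0413397 = 501.293; round up → m = 502.

m = 502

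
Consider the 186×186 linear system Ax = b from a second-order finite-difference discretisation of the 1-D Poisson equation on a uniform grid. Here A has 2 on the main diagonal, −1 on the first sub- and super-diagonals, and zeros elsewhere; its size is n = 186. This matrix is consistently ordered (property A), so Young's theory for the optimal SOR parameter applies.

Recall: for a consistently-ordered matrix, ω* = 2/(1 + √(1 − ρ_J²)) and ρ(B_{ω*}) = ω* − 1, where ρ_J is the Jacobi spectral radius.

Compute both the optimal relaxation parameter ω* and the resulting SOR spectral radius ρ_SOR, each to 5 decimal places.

ρ_J = max_k |cos(kπ/187)| = cos(π/187) = 0.99986
1 − cos²(π/187) = sin²(π/187) ⇒ √(1−ρ_J²) = sin(π/187) = 0.016799.
Young: ω* = 2/(1+√(1−ρ_J²)) = 2/(1+0.016799) = 2/1.016799 = 1.96696.
ρ_SOR = ω* − 1 = 1.96696 − 1 = 0.96696.

ω* = 1.96696, ρ_SOR = 0.96696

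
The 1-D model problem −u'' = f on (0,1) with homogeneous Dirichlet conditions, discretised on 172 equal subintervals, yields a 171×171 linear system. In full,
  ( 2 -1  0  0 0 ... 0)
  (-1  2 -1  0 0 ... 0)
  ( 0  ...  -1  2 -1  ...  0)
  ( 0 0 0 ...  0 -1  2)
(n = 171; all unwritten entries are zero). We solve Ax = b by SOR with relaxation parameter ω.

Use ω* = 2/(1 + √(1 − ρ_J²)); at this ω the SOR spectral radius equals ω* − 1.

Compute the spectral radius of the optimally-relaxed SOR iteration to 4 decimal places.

ρ_J = max_k |cos(kπ/172)| = cos(π/172) = 0.9998
1 − cos²(π/172) = sin²(π/172) ⇒ √(1−ρ_J²) = sin(π/172) = 0.01826.
ω* = 2/(1 + 0.01826) = 2/1.01826 = 1.9641.
and ρ(B_{ω*}) = 1.9641 − 1 = 0.9641.

ρ_SOR = 0.9641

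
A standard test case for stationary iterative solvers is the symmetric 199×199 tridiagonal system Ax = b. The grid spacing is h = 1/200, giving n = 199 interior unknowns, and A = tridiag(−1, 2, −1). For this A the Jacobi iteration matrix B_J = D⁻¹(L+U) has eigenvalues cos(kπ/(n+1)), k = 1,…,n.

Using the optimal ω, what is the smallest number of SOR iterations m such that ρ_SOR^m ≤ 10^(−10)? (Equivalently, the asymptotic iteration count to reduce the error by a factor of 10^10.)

m = 733

With n=199, ρ(Jacobi) = cos(π/200) = 0.9998766.
√(1−ρ_J²) = |sin(π/200)| = 0.0157073
Then 2/(1+√(1−ρ_J²)) = 2/(1+0.0157073); ω* = 2/1.0157073 = 1.9690712.
Hence ρ(B_{ω*}) = 1.9690712 − 1 = 0.9690712.
m ≥ 10·ln10 / (−ln 0.9690712) = 732.907; smallest integer m = 733.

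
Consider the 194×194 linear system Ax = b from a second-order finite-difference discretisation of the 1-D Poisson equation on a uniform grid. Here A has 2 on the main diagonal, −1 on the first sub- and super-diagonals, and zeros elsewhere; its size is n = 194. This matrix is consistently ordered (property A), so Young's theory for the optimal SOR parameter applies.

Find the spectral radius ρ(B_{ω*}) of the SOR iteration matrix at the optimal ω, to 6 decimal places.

[ρ_J] n=194: ρ(B_J) = cos(π/(n+1)) = cos(π/195) = 0.999870.
√(1 − cos²(π/195)) = sin(π/195) ≈ 0.0161100.
ω* = 2 / (1 + 0.0161100) = 2 / 1.0161100 ≈ 1.968291.
ρ(B_{ω*}) = ω*−1 = 0.968291

ρ_SOR = 0.968291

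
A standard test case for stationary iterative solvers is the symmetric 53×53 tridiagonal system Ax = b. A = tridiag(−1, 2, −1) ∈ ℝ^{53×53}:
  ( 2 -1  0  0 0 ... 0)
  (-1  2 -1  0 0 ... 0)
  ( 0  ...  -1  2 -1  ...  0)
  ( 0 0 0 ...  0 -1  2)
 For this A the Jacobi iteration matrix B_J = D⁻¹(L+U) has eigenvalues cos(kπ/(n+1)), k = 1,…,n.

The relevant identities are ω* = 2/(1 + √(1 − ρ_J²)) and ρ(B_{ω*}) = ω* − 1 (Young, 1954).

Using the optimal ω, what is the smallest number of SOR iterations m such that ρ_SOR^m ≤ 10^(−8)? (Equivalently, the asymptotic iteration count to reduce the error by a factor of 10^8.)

m = 159

[ρ_J] n=53: ρ(B_J) = cos(π/(n+1)) = cos(π/54) = 0.9983082.
√(1−ρ_J²) simplifies to sin(π/54) = 0.0581448.
ω* = 2/(1 + 0.0581448) = 2/1.0581448 = 1.8901005.
At ω = 1.8901005 every |λ(B_ω)| = ω−1, so ρ_SOR = 0.8901005.
For 8 digits: m = 8·ln10 / (−ln 0.8901005) = 18.4207/0.116421 = 158.225; round up → m = 159.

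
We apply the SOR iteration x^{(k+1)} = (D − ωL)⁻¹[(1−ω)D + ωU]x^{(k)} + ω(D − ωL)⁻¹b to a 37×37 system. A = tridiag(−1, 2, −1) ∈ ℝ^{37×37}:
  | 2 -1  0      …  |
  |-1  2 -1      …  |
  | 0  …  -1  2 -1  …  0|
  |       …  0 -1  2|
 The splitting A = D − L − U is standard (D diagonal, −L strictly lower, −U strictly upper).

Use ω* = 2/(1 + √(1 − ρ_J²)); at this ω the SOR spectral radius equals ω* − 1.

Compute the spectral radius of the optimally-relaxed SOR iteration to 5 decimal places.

n=37: λ(B_J) = 1 − λ(A)/2 = cos(kπ/38); k=1 gives ρ_J = 0.99658.
1 − cos²(π/38) = sin²(π/38) ⇒ √(1−ρ_J²) = sin(π/38) = 0.082579.
So ω* = 2/1.082579 = 1.84744 (Young).
ρ_SOR = ω* − 1 = 1.84744 − 1 = 0.84744.

ρ_SOR = 0.84744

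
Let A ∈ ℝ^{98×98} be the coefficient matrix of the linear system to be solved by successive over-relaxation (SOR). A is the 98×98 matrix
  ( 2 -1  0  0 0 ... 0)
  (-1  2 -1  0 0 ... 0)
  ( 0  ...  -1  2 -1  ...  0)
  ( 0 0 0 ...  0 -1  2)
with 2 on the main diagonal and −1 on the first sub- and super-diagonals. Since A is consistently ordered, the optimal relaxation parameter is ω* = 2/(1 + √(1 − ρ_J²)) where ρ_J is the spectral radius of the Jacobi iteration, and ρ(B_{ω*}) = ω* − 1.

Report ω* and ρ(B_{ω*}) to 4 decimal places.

[ρ_J] n=98: ρ(B_J) = cos(π/(n+1)) = cos(π/99) = 0.9995.
root = sin(π/99) = 0.03173  (since 1−cos² = sin²).
ω* = 2 / (1 + 0.03173) = 2 / 1.03173 ≈ 1.9385.
Hence ρ(B_{ω*}) = 1.9385 − 1 = 0.9385.

ω* = 1.9385, ρ_SOR = 0.9385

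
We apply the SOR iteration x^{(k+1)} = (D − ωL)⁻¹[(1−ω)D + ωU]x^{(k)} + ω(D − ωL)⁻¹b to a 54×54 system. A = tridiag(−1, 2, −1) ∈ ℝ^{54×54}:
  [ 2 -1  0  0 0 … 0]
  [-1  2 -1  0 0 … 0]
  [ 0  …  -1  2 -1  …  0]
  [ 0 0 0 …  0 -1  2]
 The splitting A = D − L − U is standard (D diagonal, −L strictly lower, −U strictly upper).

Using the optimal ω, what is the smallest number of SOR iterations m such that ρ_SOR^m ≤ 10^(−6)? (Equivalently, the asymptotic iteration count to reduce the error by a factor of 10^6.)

m = 121

n=54: λ(B_J) = 1 − λ(A)/2 = cos(kπ/55); k=1 gives ρ_J = 0.9983691.
√(1−ρ_J²) = |sin(π/55)| = 0.0570888
ω* = 2 / (1 + 0.0570888) = 2 / 1.0570888 ≈ 1.8919886.
and ρ(B_{ω*}) = 1.8919886 − 1 = 0.8919886.
For 6 digits: m = 6·ln10 / (−ln 0.8919886) = 13.8155/0.114302 = 120.868; round up → m = 121.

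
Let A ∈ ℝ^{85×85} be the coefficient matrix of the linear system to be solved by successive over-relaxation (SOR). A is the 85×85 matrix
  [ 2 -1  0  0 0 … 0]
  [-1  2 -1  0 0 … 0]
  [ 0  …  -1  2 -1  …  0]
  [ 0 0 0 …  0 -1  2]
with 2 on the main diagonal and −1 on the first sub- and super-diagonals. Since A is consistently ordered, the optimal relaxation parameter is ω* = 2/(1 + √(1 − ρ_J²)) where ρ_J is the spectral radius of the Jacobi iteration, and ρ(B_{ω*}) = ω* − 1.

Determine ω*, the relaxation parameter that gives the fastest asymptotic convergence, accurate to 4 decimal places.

n=85: λ(B_J) = 1 − λ(A)/2 = cos(kπ/86); k=1 gives ρ_J = 0.9993.
√(1 − cos²(π/86)) = sin(π/86) ≈ 0.03652.
Young: ω* = 2/(1+√(1−ρ_J²)) = 2/(1+0.03652) = 2/1.03652 = 1.9295.
ρ_SOR = ω* − 1 = 1.9295 − 1 = 0.9295.

ω* = 1.9295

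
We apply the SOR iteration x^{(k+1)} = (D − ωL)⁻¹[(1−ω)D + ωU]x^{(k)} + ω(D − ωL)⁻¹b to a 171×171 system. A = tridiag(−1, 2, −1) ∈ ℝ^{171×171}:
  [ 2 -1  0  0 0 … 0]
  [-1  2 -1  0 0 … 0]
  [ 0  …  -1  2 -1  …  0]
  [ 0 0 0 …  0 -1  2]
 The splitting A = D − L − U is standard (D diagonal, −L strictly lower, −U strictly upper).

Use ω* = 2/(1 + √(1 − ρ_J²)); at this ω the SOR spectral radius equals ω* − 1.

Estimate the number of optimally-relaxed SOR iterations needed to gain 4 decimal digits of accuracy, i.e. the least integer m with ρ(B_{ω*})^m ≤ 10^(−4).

½·tridiag(1,0,1) at n=171: λ_k = cos(kπ/172); max |λ| at k=1 ⇒ ρ_J = cos(π/172) ≈ 0.9998332.
1 − cos²(π/172) = sin²(π/172) ⇒ √(1−ρ_J²) = sin(π/172) = 0.0182641.
ω* = 2/(1 + 0.0182641) = 2/1.0182641 = 1.9641270.
At ω = 1.9641270 every |λ(B_ω)| = ω−1, so ρ_SOR = 0.9641270.
(0.9641270)^m ≤ 10^{−4}  ⇒  m·ln(0.9641270) ≤ −4·ln10  ⇒  m ≥ 252.115  ⇒  m = 253

m = 253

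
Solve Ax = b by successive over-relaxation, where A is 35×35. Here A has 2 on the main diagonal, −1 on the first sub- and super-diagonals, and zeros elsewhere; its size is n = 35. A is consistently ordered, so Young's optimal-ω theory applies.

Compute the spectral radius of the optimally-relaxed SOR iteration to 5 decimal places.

[ρ_J] n=35: ρ(B_J) = cos(π/(n+1)) = cos(π/36) = 0.99619.
√(1−ρ_J²) simplifies to sin(π/36) = 0.087156.
ω* = 2/(1+0.087156) = 1.83966
ρ_SOR = ω* − 1 ≈ 0.83966.

ρ_SOR = 0.83966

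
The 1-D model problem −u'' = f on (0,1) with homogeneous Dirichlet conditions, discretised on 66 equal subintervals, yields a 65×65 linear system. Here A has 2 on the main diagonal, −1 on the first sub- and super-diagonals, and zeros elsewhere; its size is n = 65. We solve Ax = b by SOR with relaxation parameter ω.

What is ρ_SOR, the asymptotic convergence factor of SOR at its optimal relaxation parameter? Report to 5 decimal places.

ρ_SOR = 0.90916

B_J for the 65×65 system has eigenvalues cos(kπ/66); ρ_J = cos(π/66) = 0.99887.
√(1−ρ_J²) = |sin(π/66)| = 0.047582
ω* = 2/(1 + 0.047582) = 2/1.047582 = 1.90916.
and ρ(B_{ω*}) = 1.90916 − 1 = 0.90916.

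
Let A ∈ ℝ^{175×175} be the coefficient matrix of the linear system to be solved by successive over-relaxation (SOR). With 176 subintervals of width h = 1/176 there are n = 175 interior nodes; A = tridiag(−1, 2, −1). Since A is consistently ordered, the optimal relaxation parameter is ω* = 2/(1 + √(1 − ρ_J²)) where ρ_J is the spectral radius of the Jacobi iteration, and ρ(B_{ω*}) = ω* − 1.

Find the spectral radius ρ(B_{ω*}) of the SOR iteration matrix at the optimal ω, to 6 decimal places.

ρ_SOR = 0.964928

ρ_J = max_k |cos(kπ/176)| = cos(π/176) = 0.999841
√(1−ρ_J²) simplifies to sin(π/176) = 0.0178490.
ω* = 2 / (1 + 0.0178490) = 2 / 1.0178490 ≈ 1.964928.
At ω = 1.964928 every |λ(B_ω)| = ω−1, so ρ_SOR = 0.964928.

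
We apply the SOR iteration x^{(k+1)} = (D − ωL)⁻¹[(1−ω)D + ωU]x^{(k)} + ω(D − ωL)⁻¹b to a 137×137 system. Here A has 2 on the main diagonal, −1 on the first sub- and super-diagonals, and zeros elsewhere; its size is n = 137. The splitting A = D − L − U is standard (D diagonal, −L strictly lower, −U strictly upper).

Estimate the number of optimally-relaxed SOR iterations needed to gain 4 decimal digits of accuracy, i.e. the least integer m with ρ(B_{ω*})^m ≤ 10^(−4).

m = 203

spectrum of D⁻¹(L+U) = {cos(kπ/138) : 1≤k≤137}; ρ_J = cos(π/138) = 0.9997409.
√(1−ρ_J²) simplifies to sin(π/138) = 0.0227632.
Then 2/(1+√(1−ρ_J²)) = 2/(1+0.0227632); ω* = 2/1.0227632 = 1.9554869.
ρ_SOR = ω* − 1 ≈ 0.9554869.
(0.9554869)^m ≤ 10^{−4}  ⇒  m·ln(0.9554869) ≤ −4·ln10  ⇒  m ≥ 202.273  ⇒  m = 203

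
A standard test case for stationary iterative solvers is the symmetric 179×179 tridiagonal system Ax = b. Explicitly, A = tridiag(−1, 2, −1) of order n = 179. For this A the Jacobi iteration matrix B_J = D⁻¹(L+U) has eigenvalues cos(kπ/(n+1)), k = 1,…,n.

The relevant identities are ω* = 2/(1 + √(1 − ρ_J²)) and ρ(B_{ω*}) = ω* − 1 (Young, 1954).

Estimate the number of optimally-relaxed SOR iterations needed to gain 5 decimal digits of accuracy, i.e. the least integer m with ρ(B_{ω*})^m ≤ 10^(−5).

[ρ_J] n=179: ρ(B_J) = cos(π/(n+1)) = cos(π/180) = 0.9998477.
root = sin(π/180) = 0.0174524  (since 1−cos² = sin²).
Then 2/(1+√(1−ρ_J²)) = 2/(1+0.0174524); ω* = 2/1.0174524 = 1.9656939.
At ω = 1.9656939 every |λ(B_ω)| = ω−1, so ρ_SOR = 0.9656939.
For 5 digits: m = 5·ln10 / (−ln 0.9656939) = 11.5129/0.0349084 = 329.803; round up → m = 330.

m = 330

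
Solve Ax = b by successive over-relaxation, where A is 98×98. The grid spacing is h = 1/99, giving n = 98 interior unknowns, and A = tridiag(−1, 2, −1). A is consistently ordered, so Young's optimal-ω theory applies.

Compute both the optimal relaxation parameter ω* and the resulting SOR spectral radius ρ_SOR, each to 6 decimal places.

½·tridiag(1,0,1) at n=98: λ_k = cos(kπ/99); max |λ| at k=1 ⇒ ρ_J = cos(π/99) ≈ 0.999497.
root = sin(π/99) = 0.0317279  (since 1−cos² = sin²).
So ω* = 2/1.0317279 = 1.938496 (Young).
At ω = 1.938496 every |λ(B_ω)| = ω−1, so ρ_SOR = 0.938496.

ω* = 1.938496, ρ_SOR = 0.938496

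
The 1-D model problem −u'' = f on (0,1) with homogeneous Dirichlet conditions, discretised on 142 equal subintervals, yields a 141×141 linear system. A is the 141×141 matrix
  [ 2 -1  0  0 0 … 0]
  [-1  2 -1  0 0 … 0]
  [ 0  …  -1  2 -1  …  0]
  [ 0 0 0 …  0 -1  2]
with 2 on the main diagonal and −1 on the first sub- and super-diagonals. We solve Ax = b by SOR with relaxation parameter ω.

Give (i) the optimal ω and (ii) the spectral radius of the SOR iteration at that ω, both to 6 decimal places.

ω* = 1.956713, ρ_SOR = 0.956713

½·tridiag(1,0,1) at n=141: λ_k = cos(kπ/142); max |λ| at k=1 ⇒ ρ_J = cos(π/142) ≈ 0.999755.
1 − cos²(π/142) = sin²(π/142) ⇒ √(1−ρ_J²) = sin(π/142) = 0.0221221.
Young: ω* = 2/(1+√(1−ρ_J²)) = 2/(1+0.0221221) = 2/1.0221221 = 1.956713.
and ρ(B_{ω*}) = 1.956713 − 1 = 0.956713.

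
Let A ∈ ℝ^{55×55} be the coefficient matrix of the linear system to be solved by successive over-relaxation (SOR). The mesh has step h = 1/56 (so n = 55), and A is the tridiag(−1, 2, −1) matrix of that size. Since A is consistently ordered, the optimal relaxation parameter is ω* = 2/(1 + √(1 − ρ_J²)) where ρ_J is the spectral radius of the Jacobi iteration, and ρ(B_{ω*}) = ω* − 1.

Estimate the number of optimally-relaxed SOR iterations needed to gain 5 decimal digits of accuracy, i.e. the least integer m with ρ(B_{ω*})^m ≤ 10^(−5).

[ρ_J] n=55: ρ(B_J) = cos(π/(n+1)) = cos(π/56) = 0.9984268.
√(1 − cos²(π/56)) = sin(π/56) ≈ 0.0560704.
Then 2/(1+√(1−ρ_J²)) = 2/(1+0.0560704); ω* = 2/1.0560704 = 1.8938131.
ρ(B_{ω*}) = ω*−1 = 0.8938131
5·ln10 = 11.5129; −ln(0.8938131) = 0.112259; m = ⌈11.5129/0.112259⌉ = ⌈102.557⌉ = 103.

m = 103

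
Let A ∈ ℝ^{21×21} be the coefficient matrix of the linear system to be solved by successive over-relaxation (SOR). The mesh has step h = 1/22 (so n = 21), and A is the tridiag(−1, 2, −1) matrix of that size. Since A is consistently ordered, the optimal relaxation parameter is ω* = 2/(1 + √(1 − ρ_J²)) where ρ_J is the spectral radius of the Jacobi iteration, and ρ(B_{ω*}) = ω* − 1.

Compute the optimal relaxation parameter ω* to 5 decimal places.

ω* = 1.75083

spectrum of D⁻¹(L+U) = {cos(kπ/22) : 1≤k≤21}; ρ_J = cos(π/22) = 0.98982.
root = sin(π/22) = 0.142315  (since 1−cos² = sin²).
ω* = 2/(1+0.142315) = 1.75083
At ω = 1.75083 every |λ(B_ω)| = ω−1, so ρ_SOR = 0.75083.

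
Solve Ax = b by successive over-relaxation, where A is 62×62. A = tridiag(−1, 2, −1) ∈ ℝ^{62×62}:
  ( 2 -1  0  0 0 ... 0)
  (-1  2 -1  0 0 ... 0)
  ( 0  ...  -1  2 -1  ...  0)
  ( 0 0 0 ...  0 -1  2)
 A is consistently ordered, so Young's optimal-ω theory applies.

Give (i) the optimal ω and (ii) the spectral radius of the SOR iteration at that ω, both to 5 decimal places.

spectrum of D⁻¹(L+U) = {cos(kπ/63) : 1≤k≤62}; ρ_J = cos(π/63) = 0.99876.
√(1 − cos²(π/63)) = sin(π/63) ≈ 0.049846.
ω* = 2/(1 + 0.049846) = 2/1.049846 = 1.90504.
[ρ_SOR] ω* − 1 = 0.90504.

ω* = 1.90504, ρ_SOR = 0.90504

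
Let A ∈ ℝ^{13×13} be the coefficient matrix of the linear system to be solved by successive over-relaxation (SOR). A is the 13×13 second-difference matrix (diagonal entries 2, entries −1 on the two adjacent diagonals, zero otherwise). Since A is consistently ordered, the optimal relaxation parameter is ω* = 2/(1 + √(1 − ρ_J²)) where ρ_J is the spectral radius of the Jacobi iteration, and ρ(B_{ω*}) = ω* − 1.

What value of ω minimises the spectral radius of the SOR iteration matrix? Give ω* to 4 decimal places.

ω* = 1.6360

n=13: λ(B_J) = 1 − λ(A)/2 = cos(kπ/14); k=1 gives ρ_J = 0.9749.
√(1−ρ_J²) = |sin(π/14)| = 0.22252
Then 2/(1+√(1−ρ_J²)) = 2/(1+0.22252); ω* = 2/1.22252 = 1.6360.
ρ_SOR = ω* − 1 = 1.6360 − 1 = 0.6360.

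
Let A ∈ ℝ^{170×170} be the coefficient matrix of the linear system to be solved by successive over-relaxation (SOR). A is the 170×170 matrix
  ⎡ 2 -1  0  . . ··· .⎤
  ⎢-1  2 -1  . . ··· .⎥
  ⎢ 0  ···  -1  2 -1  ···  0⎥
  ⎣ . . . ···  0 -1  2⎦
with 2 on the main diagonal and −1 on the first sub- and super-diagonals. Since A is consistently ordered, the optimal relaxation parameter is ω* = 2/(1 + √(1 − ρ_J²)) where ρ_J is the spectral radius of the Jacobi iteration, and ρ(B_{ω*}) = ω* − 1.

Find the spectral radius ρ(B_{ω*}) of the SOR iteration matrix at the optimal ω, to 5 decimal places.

n=170: λ(B_J) = 1 − λ(A)/2 = cos(kπ/171); k=1 gives ρ_J = 0.99983.
root = sin(π/171) = 0.018371  (since 1−cos² = sin²).
So ω* = 2/1.018371 = 1.96392 (Young).
ρ_SOR = ω* − 1 = 1.96392 − 1 = 0.96392.

ρ_SOR = 0.96392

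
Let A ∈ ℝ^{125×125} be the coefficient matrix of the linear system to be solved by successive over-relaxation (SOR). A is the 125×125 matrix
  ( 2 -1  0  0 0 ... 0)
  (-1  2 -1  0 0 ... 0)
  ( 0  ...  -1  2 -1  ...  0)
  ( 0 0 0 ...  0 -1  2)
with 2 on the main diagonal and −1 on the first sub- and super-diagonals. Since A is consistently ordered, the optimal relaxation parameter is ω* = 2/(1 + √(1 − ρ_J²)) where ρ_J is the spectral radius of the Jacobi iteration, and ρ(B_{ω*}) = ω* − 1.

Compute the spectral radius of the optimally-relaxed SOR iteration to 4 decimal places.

ρ_SOR = 0.9514

½·tridiag(1,0,1) at n=125: λ_k = cos(kπ/126); max |λ| at k=1 ⇒ ρ_J = cos(π/126) ≈ 0.9997.
√(1−ρ_J²) simplifies to sin(π/126) = 0.02493.
[ω*] 2 ÷ (1 + 0.02493) = 2 ÷ 1.02493 = 1.9514.
and ρ(B_{ω*}) = 1.9514 − 1 = 0.9514.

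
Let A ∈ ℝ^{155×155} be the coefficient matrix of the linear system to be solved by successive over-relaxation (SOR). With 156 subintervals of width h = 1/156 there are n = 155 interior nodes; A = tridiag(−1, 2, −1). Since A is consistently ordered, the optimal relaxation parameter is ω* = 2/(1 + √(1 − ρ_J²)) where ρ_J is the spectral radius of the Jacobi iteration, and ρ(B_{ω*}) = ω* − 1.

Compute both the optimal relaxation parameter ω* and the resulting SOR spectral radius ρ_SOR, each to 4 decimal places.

½·tridiag(1,0,1) at n=155: λ_k = cos(kπ/156); max |λ| at k=1 ⇒ ρ_J = cos(π/156) ≈ 0.9998.
√(1−ρ_J²) simplifies to sin(π/156) = 0.02014.
ω* = 2/(1 + 0.02014) = 2/1.02014 = 1.9605.
ρ(B_{ω*}) = ω*−1 = 0.9605

ω* = 1.9605, ρ_SOR = 0.9605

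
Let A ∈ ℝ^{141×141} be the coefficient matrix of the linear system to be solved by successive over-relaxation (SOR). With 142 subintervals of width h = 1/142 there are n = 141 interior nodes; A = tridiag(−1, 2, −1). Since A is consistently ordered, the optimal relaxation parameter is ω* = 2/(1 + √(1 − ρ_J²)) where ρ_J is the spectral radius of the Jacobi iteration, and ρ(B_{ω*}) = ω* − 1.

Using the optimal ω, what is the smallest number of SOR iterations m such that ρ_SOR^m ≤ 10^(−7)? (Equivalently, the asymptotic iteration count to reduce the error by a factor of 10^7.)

m = 365

[ρ_J] n=141: ρ(B_J) = cos(π/(n+1)) = cos(π/142) = 0.9997553.
√(1−ρ_J²) simplifies to sin(π/142) = 0.0221221.
So ω* = 2/1.0221221 = 1.9567134 (Young).
ρ_SOR = ω* − 1 = 1.9567134 − 1 = 0.9567134.
(0.9567134)^m ≤ 10^{−7}  ⇒  m·ln(0.9567134) ≤ −7·ln10  ⇒  m ≥ 364.239  ⇒  m = 365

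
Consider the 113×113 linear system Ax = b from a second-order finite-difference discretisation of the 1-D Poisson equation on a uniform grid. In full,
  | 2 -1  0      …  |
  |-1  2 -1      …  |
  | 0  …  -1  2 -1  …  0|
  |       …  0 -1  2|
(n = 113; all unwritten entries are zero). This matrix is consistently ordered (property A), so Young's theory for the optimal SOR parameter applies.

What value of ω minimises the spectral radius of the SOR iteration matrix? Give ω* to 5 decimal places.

ω* = 1.94637

B_J for the 113×113 system has eigenvalues cos(kπ/114); ρ_J = cos(π/114) = 0.99962.
root = sin(π/114) = 0.027554  (since 1−cos² = sin²).
[ω*] 2 ÷ (1 + 0.027554) = 2 ÷ 1.027554 = 1.94637.
[ρ_SOR] ω* − 1 = 0.94637.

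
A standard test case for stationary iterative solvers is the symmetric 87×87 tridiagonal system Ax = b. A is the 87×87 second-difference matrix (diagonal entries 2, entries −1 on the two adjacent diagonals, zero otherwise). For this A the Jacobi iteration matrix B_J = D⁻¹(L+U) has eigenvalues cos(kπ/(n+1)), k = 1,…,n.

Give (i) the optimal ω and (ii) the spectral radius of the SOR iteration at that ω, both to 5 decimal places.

spectrum of D⁻¹(L+U) = {cos(kπ/88) : 1≤k≤87}; ρ_J = cos(π/88) = 0.99936.
root = sin(π/88) = 0.035692  (since 1−cos² = sin²).
ω* = 2/(1 + 0.035692) = 2/1.035692 = 1.93108.
ρ_SOR = ω* − 1 = 1.93108 − 1 = 0.93108.

ω* = 1.93108, ρ_SOR = 0.93108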